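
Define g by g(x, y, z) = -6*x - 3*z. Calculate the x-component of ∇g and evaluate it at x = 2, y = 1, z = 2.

-6

(∇g)_1 = ∂g/∂x = -6
At (2, 1, 2): -6.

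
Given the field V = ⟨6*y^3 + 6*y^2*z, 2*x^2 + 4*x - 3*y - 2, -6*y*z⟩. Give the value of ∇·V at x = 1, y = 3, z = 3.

-21

∂V₁/∂x = 0
∂V₂/∂y = -3
∂V₃/∂z = -6*y
∇·V = -6*y - 3
At (1, 3, 3): -21.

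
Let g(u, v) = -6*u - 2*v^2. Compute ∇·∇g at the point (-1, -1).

-4

∂²g/∂u² = 0
∂²g/∂v² = -4
∇²g = -4
At (-1, -1): -4.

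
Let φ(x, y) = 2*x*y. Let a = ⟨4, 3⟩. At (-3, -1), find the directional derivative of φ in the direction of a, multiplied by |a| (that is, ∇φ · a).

∂φ/∂x = 2*y
∂φ/∂y = 2*x
∇φ at (-3, -1) = (-2, -6)
∇φ · a = (-2)(4) + (-6)(3) = -26

-26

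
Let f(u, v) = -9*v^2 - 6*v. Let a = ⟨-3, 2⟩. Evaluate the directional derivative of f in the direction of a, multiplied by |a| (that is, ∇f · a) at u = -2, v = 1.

∂f/∂u = 0
∂f/∂v = -18*v - 6
∇f at (-2, 1) = (0, -24)
∇f · a = (0)(-3) + (-24)(2) = -48

-48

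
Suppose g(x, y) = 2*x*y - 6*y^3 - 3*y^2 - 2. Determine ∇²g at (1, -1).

∂²g/∂x² = 0
∂²g/∂y² = -6*(6*y + 1)
∇²g = -36*y - 6
At (1, -1): 30.

30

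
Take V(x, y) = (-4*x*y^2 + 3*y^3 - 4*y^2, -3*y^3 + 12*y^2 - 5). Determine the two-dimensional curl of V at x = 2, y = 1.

15

∂V₂/∂x = 0
∂V₁/∂y = -8*x*y + 9*y^2 - 8*y
Scalar curl = 8*x*y - 9*y^2 + 8*y
At (2, 1): 15.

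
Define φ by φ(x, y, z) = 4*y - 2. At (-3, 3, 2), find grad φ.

(0, 4, 0)

∂φ/∂x = 0
∂φ/∂y = 4
∂φ/∂z = 0
∇φ = (0, 4, 0)
At (-3, 3, 2): (0, 4, 0).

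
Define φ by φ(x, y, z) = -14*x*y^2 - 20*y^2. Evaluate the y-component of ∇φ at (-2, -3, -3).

-48

(∇φ)_2 = ∂φ/∂y = -28*x*y - 40*y
At (-2, -3, -3): -48.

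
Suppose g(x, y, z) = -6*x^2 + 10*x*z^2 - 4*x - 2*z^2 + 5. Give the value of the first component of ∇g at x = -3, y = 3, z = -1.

(∇g)_1 = ∂g/∂x = -12*x + 10*z^2 - 4
At (-3, 3, -1): 42.

42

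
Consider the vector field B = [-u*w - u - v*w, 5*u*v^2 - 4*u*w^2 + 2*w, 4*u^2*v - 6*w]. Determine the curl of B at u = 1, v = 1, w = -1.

(-6, -10, 0)

(∇×B)₁ = ∂B₃/∂v − ∂B₂/∂w = 4*u^2 + 8*u*w - 2
(∇×B)₂ = ∂B₁/∂w − ∂B₃/∂u = -8*u*v - u - v
(∇×B)₃ = ∂B₂/∂u − ∂B₁/∂v = 5*v^2 - 4*w^2 + w
∇×B = (4*u^2 + 8*u*w - 2, -8*u*v - u - v, 5*v^2 - 4*w^2 + w)
At (1, 1, -1): (-6, -10, 0).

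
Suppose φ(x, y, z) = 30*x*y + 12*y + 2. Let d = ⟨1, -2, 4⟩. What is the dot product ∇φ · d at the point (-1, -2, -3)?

∂φ/∂x = 30*y
∂φ/∂y = 30*x + 12
∂φ/∂z = 0
∇φ at (-1, -2, -3) = (-60, -18, 0)
∇φ · d = (-60)(1) + (-18)(-2) + (0)(4) = -24

-24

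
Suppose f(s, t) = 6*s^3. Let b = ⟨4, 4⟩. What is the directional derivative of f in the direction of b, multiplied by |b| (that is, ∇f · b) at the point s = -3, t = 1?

∂f/∂s = 18*s^2
∂f/∂t = 0
∇f at (-3, 1) = (162, 0)
∇f · b = (162)(4) + (0)(4) = 648

648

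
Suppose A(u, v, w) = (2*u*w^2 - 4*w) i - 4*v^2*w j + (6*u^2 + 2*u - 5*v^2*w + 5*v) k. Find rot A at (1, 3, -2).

(∇×A)₁ = ∂A₃/∂v − ∂A₂/∂w = 4*v^2 - 10*v*w + 5
(∇×A)₂ = ∂A₁/∂w − ∂A₃/∂u = 4*u*w - 12*u - 6
(∇×A)₃ = ∂A₂/∂u − ∂A₁/∂v = 0
∇×A = (4*v^2 - 10*v*w + 5, 4*u*w - 12*u - 6, 0)
At (1, 3, -2): (101, -26, 0).

(101, -26, 0)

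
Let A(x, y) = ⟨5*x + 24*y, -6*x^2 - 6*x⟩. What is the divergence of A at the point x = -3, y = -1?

∂A₁/∂x = 5
∂A₂/∂y = 0
∇·A = 5
At (-3, -1): 5.

5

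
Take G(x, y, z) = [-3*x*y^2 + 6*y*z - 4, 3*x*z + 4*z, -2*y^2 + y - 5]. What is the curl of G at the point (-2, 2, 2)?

(-5, 12, -30)

(∇×G)₁ = ∂G₃/∂y − ∂G₂/∂z = -3*x - 4*y - 3
(∇×G)₂ = ∂G₁/∂z − ∂G₃/∂x = 6*y
(∇×G)₃ = ∂G₂/∂x − ∂G₁/∂y = 6*x*y - 3*z
∇×G = (-3*x - 4*y - 3, 6*y, 6*x*y - 3*z)
At (-2, 2, 2): (-5, 12, -30).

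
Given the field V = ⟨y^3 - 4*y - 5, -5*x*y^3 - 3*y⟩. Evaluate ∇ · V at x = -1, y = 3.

132

∂V₁/∂x = 0
∂V₂/∂y = -15*x*y^2 - 3
∇·V = -15*x*y^2 - 3
At (-1, 3): 132.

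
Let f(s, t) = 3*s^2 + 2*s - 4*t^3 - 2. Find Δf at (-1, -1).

30

∂²f/∂s² = 6
∂²f/∂t² = -24*t
∇²f = -24*t + 6
At (-1, -1): 30.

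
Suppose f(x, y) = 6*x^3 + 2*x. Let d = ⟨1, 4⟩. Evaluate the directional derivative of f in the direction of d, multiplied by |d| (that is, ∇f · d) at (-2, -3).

74

∂f/∂x = 18*x^2 + 2
∂f/∂y = 0
∇f at (-2, -3) = (74, 0)
∇f · d = (74)(1) + (0)(4) = 74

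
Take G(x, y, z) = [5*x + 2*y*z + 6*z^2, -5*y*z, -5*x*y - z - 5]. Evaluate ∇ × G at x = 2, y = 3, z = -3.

(5, -15, 6)

(∇×G)₁ = ∂G₃/∂y − ∂G₂/∂z = -5*x + 5*y
(∇×G)₂ = ∂G₁/∂z − ∂G₃/∂x = 7*y + 12*z
(∇×G)₃ = ∂G₂/∂x − ∂G₁/∂y = -2*z
∇×G = (-5*x + 5*y, 7*y + 12*z, -2*z)
At (2, 3, -3): (5, -15, 6).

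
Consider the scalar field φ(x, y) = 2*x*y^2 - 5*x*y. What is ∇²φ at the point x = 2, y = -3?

∂²φ/∂x² = 0
∂²φ/∂y² = 4*x
∇²φ = 4*x
At (2, -3): 8.

8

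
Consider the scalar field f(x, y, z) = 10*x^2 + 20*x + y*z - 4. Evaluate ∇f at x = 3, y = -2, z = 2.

(80, 2, -2)

∂f/∂x = 20*x + 20
∂f/∂y = z
∂f/∂z = y
∇f = (20*x + 20, z, y)
At (3, -2, 2): (80, 2, -2).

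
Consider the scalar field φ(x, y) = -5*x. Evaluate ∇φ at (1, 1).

(-5, 0)

∂φ/∂x = -5
∂φ/∂y = 0
∇φ = (-5, 0)
At (1, 1): (-5, 0).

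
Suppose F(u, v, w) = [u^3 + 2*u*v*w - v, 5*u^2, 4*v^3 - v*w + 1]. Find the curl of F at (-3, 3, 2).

(∇×F)₁ = ∂F₃/∂v − ∂F₂/∂w = 12*v^2 - w
(∇×F)₂ = ∂F₁/∂w − ∂F₃/∂u = 2*u*v
(∇×F)₃ = ∂F₂/∂u − ∂F₁/∂v = -2*u*w + 10*u + 1
∇×F = (12*v^2 - w, 2*u*v, -2*u*w + 10*u + 1)
At (-3, 3, 2): (106, -18, -17).

(106, -18, -17)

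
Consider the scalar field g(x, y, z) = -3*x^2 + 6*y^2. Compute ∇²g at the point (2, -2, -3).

6

∂²g/∂x² = -6
∂²g/∂y² = 12
∂²g/∂z² = 0
∇²g = 6
At (2, -2, -3): 6.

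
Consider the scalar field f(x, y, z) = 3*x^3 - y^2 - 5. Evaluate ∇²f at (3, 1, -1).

∂²f/∂x² = 18*x
∂²f/∂y² = -2
∂²f/∂z² = 0
∇²f = 18*x - 2
At (3, 1, -1): 52.

52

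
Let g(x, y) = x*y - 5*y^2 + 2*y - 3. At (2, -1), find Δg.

-10

∂²g/∂x² = 0
∂²g/∂y² = -10
∇²g = -10
At (2, -1): -10.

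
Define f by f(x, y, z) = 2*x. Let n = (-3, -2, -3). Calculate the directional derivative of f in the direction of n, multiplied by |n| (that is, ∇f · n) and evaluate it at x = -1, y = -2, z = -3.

∂f/∂x = 2
∂f/∂y = 0
∂f/∂z = 0
∇f at (-1, -2, -3) = (2, 0, 0)
∇f · n = (2)(-3) + (0)(-2) + (0)(-3) = -6

-6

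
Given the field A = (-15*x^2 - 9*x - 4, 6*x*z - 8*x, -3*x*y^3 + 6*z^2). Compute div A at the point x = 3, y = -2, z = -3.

-135

∂A₁/∂x = -30*x - 9
∂A₂/∂y = 0
∂A₃/∂z = 12*z
∇·A = -30*x + 12*z - 9
At (3, -2, -3): -135.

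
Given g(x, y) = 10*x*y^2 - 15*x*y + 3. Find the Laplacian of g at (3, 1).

60

∂²g/∂x² = 0
∂²g/∂y² = 20*x
∇²g = 20*x
At (3, 1): 60.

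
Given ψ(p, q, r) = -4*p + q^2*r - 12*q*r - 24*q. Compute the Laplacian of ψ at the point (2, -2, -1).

∂²ψ/∂p² = 0
∂²ψ/∂q² = 2*r
∂²ψ/∂r² = 0
∇²ψ = 2*r
At (2, -2, -1): -2.

-2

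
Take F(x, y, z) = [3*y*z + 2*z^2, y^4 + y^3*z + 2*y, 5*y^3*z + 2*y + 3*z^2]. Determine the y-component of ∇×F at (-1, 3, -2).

1

(∇×F)_2 = ∂F₁/∂z − ∂F₃/∂x
= 3*y + 4*z − (0)
= 3*y + 4*z
At (-1, 3, -2): 1.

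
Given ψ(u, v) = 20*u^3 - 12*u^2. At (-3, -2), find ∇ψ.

∂ψ/∂u = 60*u^2 - 24*u
∂ψ/∂v = 0
∇ψ = (60*u^2 - 24*u, 0)
At (-3, -2): (612, 0).

(612, 0)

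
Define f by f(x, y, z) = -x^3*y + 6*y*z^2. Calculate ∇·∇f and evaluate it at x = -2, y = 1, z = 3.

24

∂²f/∂x² = -6*x*y
∂²f/∂y² = 0
∂²f/∂z² = 12*y
∇²f = -6*x*y + 12*y
At (-2, 1, 3): 24.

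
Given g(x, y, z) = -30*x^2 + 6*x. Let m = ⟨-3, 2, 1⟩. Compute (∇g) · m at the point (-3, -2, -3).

∂g/∂x = -60*x + 6
∂g/∂y = 0
∂g/∂z = 0
∇g at (-3, -2, -3) = (186, 0, 0)
∇g · m = (186)(-3) + (0)(2) + (0)(1) = -558

-558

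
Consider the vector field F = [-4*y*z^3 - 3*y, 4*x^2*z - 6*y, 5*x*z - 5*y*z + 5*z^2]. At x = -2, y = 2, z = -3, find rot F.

(-1, -201, -57)

(∇×F)₁ = ∂F₃/∂y − ∂F₂/∂z = -4*x^2 - 5*z
(∇×F)₂ = ∂F₁/∂z − ∂F₃/∂x = -12*y*z^2 - 5*z
(∇×F)₃ = ∂F₂/∂x − ∂F₁/∂y = 8*x*z + 4*z^3 + 3
∇×F = (-4*x^2 - 5*z, -12*y*z^2 - 5*z, 8*x*z + 4*z^3 + 3)
At (-2, 2, -3): (-1, -201, -57).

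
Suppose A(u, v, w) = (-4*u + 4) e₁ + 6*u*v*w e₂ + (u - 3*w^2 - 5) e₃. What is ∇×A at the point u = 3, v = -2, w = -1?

(36, -1, 12)

(∇×A)₁ = ∂A₃/∂v − ∂A₂/∂w = -6*u*v
(∇×A)₂ = ∂A₁/∂w − ∂A₃/∂u = -1
(∇×A)₃ = ∂A₂/∂u − ∂A₁/∂v = 6*v*w
∇×A = (-6*u*v, -1, 6*v*w)
At (3, -2, -1): (36, -1, 12).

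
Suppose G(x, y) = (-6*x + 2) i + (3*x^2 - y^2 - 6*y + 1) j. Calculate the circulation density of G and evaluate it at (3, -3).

18

∂G₂/∂x = 6*x
∂G₁/∂y = 0
Scalar curl = 6*x
At (3, -3): 18.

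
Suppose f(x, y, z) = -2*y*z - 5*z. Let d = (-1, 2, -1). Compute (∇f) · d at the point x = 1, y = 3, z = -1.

∂f/∂x = 0
∂f/∂y = -2*z
∂f/∂z = -2*y - 5
∇f at (1, 3, -1) = (0, 2, -11)
∇f · d = (0)(-1) + (2)(2) + (-11)(-1) = 15

15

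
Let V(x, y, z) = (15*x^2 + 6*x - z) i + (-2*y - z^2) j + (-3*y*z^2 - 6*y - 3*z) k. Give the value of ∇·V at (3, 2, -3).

∂V₁/∂x = 30*x + 6
∂V₂/∂y = -2
∂V₃/∂z = -6*y*z - 3
∇·V = 30*x - 6*y*z + 1
At (3, 2, -3): 127.

127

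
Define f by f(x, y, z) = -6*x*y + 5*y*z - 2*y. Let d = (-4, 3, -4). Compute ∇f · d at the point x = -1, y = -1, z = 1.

∂f/∂x = -6*y
∂f/∂y = -6*x + 5*z - 2
∂f/∂z = 5*y
∇f at (-1, -1, 1) = (6, 9, -5)
∇f · d = (6)(-4) + (9)(3) + (-5)(-4) = 23

23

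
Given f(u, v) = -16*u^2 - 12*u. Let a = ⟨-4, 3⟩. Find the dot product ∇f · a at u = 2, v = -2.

∂f/∂u = -32*u - 12
∂f/∂v = 0
∇f at (2, -2) = (-76, 0)
∇f · a = (-76)(-4) + (0)(3) = 304

304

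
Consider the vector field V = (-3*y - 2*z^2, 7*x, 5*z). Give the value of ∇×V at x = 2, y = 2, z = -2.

(0, 8, 10)

(∇×V)₁ = ∂V₃/∂y − ∂V₂/∂z = 0
(∇×V)₂ = ∂V₁/∂z − ∂V₃/∂x = -4*z
(∇×V)₃ = ∂V₂/∂x − ∂V₁/∂y = 10
∇×V = (0, -4*z, 10)
At (2, 2, -2): (0, 8, 10).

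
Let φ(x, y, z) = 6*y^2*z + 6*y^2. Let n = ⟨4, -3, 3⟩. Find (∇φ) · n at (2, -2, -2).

∂φ/∂x = 0
∂φ/∂y = 12*y*z + 12*y
∂φ/∂z = 6*y^2
∇φ at (2, -2, -2) = (0, 24, 24)
∇φ · n = (0)(4) + (24)(-3) + (24)(3) = 0

0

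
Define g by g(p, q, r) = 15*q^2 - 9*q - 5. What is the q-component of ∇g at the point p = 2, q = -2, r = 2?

(∇g)_2 = ∂g/∂q = 30*q - 9
At (2, -2, 2): -69.

-69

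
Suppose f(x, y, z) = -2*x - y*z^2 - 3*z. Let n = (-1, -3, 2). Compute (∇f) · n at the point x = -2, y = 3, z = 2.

∂f/∂x = -2
∂f/∂y = -z^2
∂f/∂z = -2*y*z - 3
∇f at (-2, 3, 2) = (-2, -4, -15)
∇f · n = (-2)(-1) + (-4)(-3) + (-15)(2) = -16

-16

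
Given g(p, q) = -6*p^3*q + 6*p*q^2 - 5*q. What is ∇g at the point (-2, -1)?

∂g/∂p = -18*p^2*q + 6*q^2
∂g/∂q = -6*p^3 + 12*p*q - 5
∇g = (-18*p^2*q + 6*q^2, -6*p^3 + 12*p*q - 5)
At (-2, -1): (78, 67).

(78, 67)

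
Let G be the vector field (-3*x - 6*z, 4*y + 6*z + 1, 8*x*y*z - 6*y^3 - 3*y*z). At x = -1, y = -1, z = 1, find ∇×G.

(∇×G)₁ = ∂G₃/∂y − ∂G₂/∂z = 8*x*z - 18*y^2 - 3*z - 6
(∇×G)₂ = ∂G₁/∂z − ∂G₃/∂x = -8*y*z - 6
(∇×G)₃ = ∂G₂/∂x − ∂G₁/∂y = 0
∇×G = (8*x*z - 18*y^2 - 3*z - 6, -8*y*z - 6, 0)
At (-1, -1, 1): (-35, 2, 0).

(-35, 2, 0)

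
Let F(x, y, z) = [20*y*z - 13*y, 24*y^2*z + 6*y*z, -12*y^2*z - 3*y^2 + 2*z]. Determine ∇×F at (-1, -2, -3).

(∇×F)₁ = ∂F₃/∂y − ∂F₂/∂z = -24*y^2 - 24*y*z - 12*y
(∇×F)₂ = ∂F₁/∂z − ∂F₃/∂x = 20*y
(∇×F)₃ = ∂F₂/∂x − ∂F₁/∂y = -20*z + 13
∇×F = (-24*y^2 - 24*y*z - 12*y, 20*y, -20*z + 13)
At (-1, -2, -3): (-216, -40, 73).

(-216, -40, 73)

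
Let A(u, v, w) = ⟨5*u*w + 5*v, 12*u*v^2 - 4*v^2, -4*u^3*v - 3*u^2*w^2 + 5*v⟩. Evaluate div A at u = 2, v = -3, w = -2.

-82

∂A₁/∂u = 5*w
∂A₂/∂v = 24*u*v - 8*v
∂A₃/∂w = -6*u^2*w
∇·A = -6*u^2*w + 24*u*v - 8*v + 5*w
At (2, -3, -2): -82.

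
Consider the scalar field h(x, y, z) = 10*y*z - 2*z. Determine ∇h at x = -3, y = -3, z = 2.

∂h/∂x = 0
∂h/∂y = 10*z
∂h/∂z = 10*y - 2
∇h = (0, 10*z, 10*y - 2)
At (-3, -3, 2): (0, 20, -32).

(0, 20, -32)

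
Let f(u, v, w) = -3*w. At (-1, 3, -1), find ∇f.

(0, 0, -3)

∂f/∂u = 0
∂f/∂v = 0
∂f/∂w = -3
∇f = (0, 0, -3)
At (-1, 3, -1): (0, 0, -3).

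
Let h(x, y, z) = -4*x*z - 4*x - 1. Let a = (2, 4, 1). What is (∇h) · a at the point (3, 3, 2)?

∂h/∂x = -4*z - 4
∂h/∂y = 0
∂h/∂z = -4*x
∇h at (3, 3, 2) = (-12, 0, -12)
∇h · a = (-12)(2) + (0)(4) + (-12)(1) = -36

-36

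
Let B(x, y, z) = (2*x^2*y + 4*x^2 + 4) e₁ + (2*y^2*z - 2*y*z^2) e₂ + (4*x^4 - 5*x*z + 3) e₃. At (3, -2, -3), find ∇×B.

(∇×B)₁ = ∂B₃/∂y − ∂B₂/∂z = -2*y^2 + 4*y*z
(∇×B)₂ = ∂B₁/∂z − ∂B₃/∂x = -16*x^3 + 5*z
(∇×B)₃ = ∂B₂/∂x − ∂B₁/∂y = -2*x^2
∇×B = (-2*y^2 + 4*y*z, -16*x^3 + 5*z, -2*x^2)
At (3, -2, -3): (16, -447, -18).

(16, -447, -18)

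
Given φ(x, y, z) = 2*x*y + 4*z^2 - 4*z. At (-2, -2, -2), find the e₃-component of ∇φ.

-20

(∇φ)_3 = ∂φ/∂z = 8*z - 4
At (-2, -2, -2): -20.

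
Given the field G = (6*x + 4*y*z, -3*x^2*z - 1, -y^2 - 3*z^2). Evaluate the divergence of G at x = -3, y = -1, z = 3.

∂G₁/∂x = 6
∂G₂/∂y = 0
∂G₃/∂z = -6*z
∇·G = -6*z + 6
At (-3, -1, 3): -12.

-12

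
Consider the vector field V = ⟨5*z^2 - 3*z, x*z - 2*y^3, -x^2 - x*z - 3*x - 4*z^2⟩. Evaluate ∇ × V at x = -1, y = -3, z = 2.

(1, 20, 2)

(∇×V)₁ = ∂V₃/∂y − ∂V₂/∂z = -x
(∇×V)₂ = ∂V₁/∂z − ∂V₃/∂x = 2*x + 11*z
(∇×V)₃ = ∂V₂/∂x − ∂V₁/∂y = z
∇×V = (-x, 2*x + 11*z, z)
At (-1, -3, 2): (1, 20, 2).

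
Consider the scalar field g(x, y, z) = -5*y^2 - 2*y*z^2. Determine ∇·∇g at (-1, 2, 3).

∂²g/∂x² = 0
∂²g/∂y² = -10
∂²g/∂z² = -4*y
∇²g = -4*y - 10
At (-1, 2, 3): -18.

-18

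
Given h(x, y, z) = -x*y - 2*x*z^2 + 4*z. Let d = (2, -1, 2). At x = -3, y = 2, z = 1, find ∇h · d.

21

∂h/∂x = -y - 2*z^2
∂h/∂y = -x
∂h/∂z = -4*x*z + 4
∇h at (-3, 2, 1) = (-4, 3, 16)
∇h · d = (-4)(2) + (3)(-1) + (16)(2) = 21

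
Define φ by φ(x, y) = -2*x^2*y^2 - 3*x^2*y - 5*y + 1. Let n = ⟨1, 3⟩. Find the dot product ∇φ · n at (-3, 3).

∂φ/∂x = -4*x*y^2 - 6*x*y
∂φ/∂y = -4*x^2*y - 3*x^2 - 5
∇φ at (-3, 3) = (162, -140)
∇φ · n = (162)(1) + (-140)(3) = -258

-258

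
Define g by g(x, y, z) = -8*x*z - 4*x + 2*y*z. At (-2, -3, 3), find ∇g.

(-28, 6, 10)

∂g/∂x = -8*z - 4
∂g/∂y = 2*z
∂g/∂z = -8*x + 2*y
∇g = (-8*z - 4, 2*z, -8*x + 2*y)
At (-2, -3, 3): (-28, 6, 10).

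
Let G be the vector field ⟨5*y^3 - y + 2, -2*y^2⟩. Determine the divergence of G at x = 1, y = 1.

-4

∂G₁/∂x = 0
∂G₂/∂y = -4*y
∇·G = -4*y
At (1, 1): -4.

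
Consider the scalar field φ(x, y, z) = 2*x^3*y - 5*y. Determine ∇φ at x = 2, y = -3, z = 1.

(-72, 11, 0)

∂φ/∂x = 6*x^2*y
∂φ/∂y = 2*x^3 - 5
∂φ/∂z = 0
∇φ = (6*x^2*y, 2*x^3 - 5, 0)
At (2, -3, 1): (-72, 11, 0).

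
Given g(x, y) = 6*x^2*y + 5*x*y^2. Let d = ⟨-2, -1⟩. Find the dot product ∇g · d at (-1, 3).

∂g/∂x = 12*x*y + 5*y^2
∂g/∂y = 6*x^2 + 10*x*y
∇g at (-1, 3) = (9, -24)
∇g · d = (9)(-2) + (-24)(-1) = 6

6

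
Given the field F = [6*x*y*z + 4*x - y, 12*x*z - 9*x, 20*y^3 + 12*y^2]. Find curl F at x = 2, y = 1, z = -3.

(∇×F)₁ = ∂F₃/∂y − ∂F₂/∂z = -12*x + 60*y^2 + 24*y
(∇×F)₂ = ∂F₁/∂z − ∂F₃/∂x = 6*x*y
(∇×F)₃ = ∂F₂/∂x − ∂F₁/∂y = -6*x*z + 12*z - 8
∇×F = (-12*x + 60*y^2 + 24*y, 6*x*y, -6*x*z + 12*z - 8)
At (2, 1, -3): (60, 12, -8).

(60, 12, -8)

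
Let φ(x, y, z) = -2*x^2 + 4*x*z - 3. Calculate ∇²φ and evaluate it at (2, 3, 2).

∂²φ/∂x² = -4
∂²φ/∂y² = 0
∂²φ/∂z² = 0
∇²φ = -4
At (2, 3, 2): -4.

-4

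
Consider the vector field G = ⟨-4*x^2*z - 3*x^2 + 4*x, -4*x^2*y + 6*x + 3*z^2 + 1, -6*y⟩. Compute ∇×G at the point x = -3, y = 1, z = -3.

(∇×G)₁ = ∂G₃/∂y − ∂G₂/∂z = -6*z - 6
(∇×G)₂ = ∂G₁/∂z − ∂G₃/∂x = -4*x^2
(∇×G)₃ = ∂G₂/∂x − ∂G₁/∂y = -8*x*y + 6
∇×G = (-6*z - 6, -4*x^2, -8*x*y + 6)
At (-3, 1, -3): (12, -36, 30).

(12, -36, 30)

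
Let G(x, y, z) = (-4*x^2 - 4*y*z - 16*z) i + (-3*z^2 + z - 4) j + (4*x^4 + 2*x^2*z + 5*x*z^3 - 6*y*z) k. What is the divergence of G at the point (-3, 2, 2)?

-150

∂G₁/∂x = -8*x
∂G₂/∂y = 0
∂G₃/∂z = 2*x^2 + 15*x*z^2 - 6*y
∇·G = 2*x^2 + 15*x*z^2 - 8*x - 6*y
At (-3, 2, 2): -150.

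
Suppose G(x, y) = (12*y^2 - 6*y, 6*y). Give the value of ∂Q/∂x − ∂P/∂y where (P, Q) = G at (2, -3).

78

∂G₂/∂x = 0
∂G₁/∂y = 24*y - 6
Scalar curl = -24*y + 6
At (2, -3): 78.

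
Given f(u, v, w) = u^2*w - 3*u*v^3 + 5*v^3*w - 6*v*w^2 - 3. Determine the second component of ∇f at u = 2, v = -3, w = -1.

-303

(∇f)_2 = ∂f/∂v = -9*u*v^2 + 15*v^2*w - 6*w^2
At (2, -3, -1): -303.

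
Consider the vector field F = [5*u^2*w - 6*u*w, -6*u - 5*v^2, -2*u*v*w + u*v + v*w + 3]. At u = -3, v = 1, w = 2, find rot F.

(11, 66, -6)

(∇×F)₁ = ∂F₃/∂v − ∂F₂/∂w = -2*u*w + u + w
(∇×F)₂ = ∂F₁/∂w − ∂F₃/∂u = 5*u^2 - 6*u + 2*v*w - v
(∇×F)₃ = ∂F₂/∂u − ∂F₁/∂v = -6
∇×F = (-2*u*w + u + w, 5*u^2 - 6*u + 2*v*w - v, -6)
At (-3, 1, 2): (11, 66, -6).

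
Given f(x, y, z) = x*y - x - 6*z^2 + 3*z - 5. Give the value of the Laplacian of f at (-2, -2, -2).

-12

∂²f/∂x² = 0
∂²f/∂y² = 0
∂²f/∂z² = -12
∇²f = -12
At (-2, -2, -2): -12.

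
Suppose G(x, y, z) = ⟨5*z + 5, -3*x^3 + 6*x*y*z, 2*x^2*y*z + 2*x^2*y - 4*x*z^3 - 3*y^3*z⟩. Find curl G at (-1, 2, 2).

(-54, 61, 15)

(∇×G)₁ = ∂G₃/∂y − ∂G₂/∂z = 2*x^2*z + 2*x^2 - 6*x*y - 9*y^2*z
(∇×G)₂ = ∂G₁/∂z − ∂G₃/∂x = -4*x*y*z - 4*x*y + 4*z^3 + 5
(∇×G)₃ = ∂G₂/∂x − ∂G₁/∂y = -9*x^2 + 6*y*z
∇×G = (2*x^2*z + 2*x^2 - 6*x*y - 9*y^2*z, -4*x*y*z - 4*x*y + 4*z^3 + 5, -9*x^2 + 6*y*z)
At (-1, 2, 2): (-54, 61, 15).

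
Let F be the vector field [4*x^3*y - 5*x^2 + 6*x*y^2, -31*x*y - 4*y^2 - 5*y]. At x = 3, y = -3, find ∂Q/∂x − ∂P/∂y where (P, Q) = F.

93

∂F₂/∂x = -31*y
∂F₁/∂y = 4*x^3 + 12*x*y
Scalar curl = -4*x^3 - 12*x*y - 31*y
At (3, -3): 93.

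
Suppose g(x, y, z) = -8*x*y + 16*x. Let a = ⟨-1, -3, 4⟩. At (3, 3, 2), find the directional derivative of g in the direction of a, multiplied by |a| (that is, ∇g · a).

80

∂g/∂x = -8*y + 16
∂g/∂y = -8*x
∂g/∂z = 0
∇g at (3, 3, 2) = (-8, -24, 0)
∇g · a = (-8)(-1) + (-24)(-3) + (0)(4) = 80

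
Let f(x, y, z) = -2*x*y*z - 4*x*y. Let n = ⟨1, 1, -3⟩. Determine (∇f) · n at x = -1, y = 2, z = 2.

∂f/∂x = -2*y*z - 4*y
∂f/∂y = -2*x*z - 4*x
∂f/∂z = -2*x*y
∇f at (-1, 2, 2) = (-16, 8, 4)
∇f · n = (-16)(1) + (8)(1) + (4)(-3) = -20

-20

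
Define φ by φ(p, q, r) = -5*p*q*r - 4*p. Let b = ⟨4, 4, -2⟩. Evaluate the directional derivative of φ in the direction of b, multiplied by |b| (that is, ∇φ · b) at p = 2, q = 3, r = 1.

-56

∂φ/∂p = -5*q*r - 4
∂φ/∂q = -5*p*r
∂φ/∂r = -5*p*q
∇φ at (2, 3, 1) = (-19, -10, -30)
∇φ · b = (-19)(4) + (-10)(4) + (-30)(-2) = -56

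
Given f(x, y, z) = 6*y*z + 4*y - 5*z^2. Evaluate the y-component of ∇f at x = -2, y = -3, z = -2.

-8

(∇f)_2 = ∂f/∂y = 6*z + 4
At (-2, -3, -2): -8.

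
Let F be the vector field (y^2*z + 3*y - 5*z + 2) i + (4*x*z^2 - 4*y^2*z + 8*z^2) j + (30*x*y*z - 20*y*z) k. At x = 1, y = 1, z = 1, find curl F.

(-10, -34, -1)

(∇×F)₁ = ∂F₃/∂y − ∂F₂/∂z = 22*x*z + 4*y^2 - 36*z
(∇×F)₂ = ∂F₁/∂z − ∂F₃/∂x = y^2 - 30*y*z - 5
(∇×F)₃ = ∂F₂/∂x − ∂F₁/∂y = -2*y*z + 4*z^2 - 3
∇×F = (22*x*z + 4*y^2 - 36*z, y^2 - 30*y*z - 5, -2*y*z + 4*z^2 - 3)
At (1, 1, 1): (-10, -34, -1).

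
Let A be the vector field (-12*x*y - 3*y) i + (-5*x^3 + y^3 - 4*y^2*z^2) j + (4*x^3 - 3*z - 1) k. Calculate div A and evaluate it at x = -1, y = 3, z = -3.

∂A₁/∂x = -12*y
∂A₂/∂y = 3*y^2 - 8*y*z^2
∂A₃/∂z = -3
∇·A = 3*y^2 - 8*y*z^2 - 12*y - 3
At (-1, 3, -3): -228.

-228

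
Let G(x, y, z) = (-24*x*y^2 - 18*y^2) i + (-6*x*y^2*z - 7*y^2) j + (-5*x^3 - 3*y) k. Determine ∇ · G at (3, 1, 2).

∂G₁/∂x = -24*y^2
∂G₂/∂y = -12*x*y*z - 14*y
∂G₃/∂z = 0
∇·G = -12*x*y*z - 24*y^2 - 14*y
At (3, 1, 2): -110.

-110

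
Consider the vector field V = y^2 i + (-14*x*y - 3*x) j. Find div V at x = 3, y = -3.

∂V₁/∂x = 0
∂V₂/∂y = -14*x
∇·V = -14*x
At (3, -3): -42.

-42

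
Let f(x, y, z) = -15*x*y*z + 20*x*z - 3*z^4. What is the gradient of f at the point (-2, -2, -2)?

∂f/∂x = -15*y*z + 20*z
∂f/∂y = -15*x*z
∂f/∂z = -15*x*y + 20*x - 12*z^3
∇f = (-15*y*z + 20*z, -15*x*z, -15*x*y + 20*x - 12*z^3)
At (-2, -2, -2): (-100, -60, -4).

(-100, -60, -4)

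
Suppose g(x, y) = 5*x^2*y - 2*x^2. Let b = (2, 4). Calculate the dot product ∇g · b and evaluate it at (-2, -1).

136

∂g/∂x = 10*x*y - 4*x
∂g/∂y = 5*x^2
∇g at (-2, -1) = (28, 20)
∇g · b = (28)(2) + (20)(4) = 136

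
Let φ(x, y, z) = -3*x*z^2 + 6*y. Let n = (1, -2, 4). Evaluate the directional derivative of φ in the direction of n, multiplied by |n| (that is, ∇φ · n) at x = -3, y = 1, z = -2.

-168

∂φ/∂x = -3*z^2
∂φ/∂y = 6
∂φ/∂z = -6*x*z
∇φ at (-3, 1, -2) = (-12, 6, -36)
∇φ · n = (-12)(1) + (6)(-2) + (-36)(4) = -168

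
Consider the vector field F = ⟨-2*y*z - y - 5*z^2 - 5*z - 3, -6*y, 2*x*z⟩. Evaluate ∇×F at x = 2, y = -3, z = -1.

(∇×F)₁ = ∂F₃/∂y − ∂F₂/∂z = 0
(∇×F)₂ = ∂F₁/∂z − ∂F₃/∂x = -2*y - 12*z - 5
(∇×F)₃ = ∂F₂/∂x − ∂F₁/∂y = 2*z + 1
∇×F = (0, -2*y - 12*z - 5, 2*z + 1)
At (2, -3, -1): (0, 13, -1).

(0, 13, -1)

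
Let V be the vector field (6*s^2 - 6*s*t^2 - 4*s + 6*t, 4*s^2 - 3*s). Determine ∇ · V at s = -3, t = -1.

-46

∂V₁/∂s = 12*s - 6*t^2 - 4
∂V₂/∂t = 0
∇·V = 12*s - 6*t^2 - 4
At (-3, -1): -46.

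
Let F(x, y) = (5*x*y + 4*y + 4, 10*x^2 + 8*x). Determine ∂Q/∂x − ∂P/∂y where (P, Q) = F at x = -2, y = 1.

∂F₂/∂x = 20*x + 8
∂F₁/∂y = 5*x + 4
Scalar curl = 15*x + 4
At (-2, 1): -26.

-26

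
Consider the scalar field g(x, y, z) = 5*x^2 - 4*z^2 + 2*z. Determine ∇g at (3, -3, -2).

∂g/∂x = 10*x
∂g/∂y = 0
∂g/∂z = -8*z + 2
∇g = (10*x, 0, -8*z + 2)
At (3, -3, -2): (30, 0, 18).

(30, 0, 18)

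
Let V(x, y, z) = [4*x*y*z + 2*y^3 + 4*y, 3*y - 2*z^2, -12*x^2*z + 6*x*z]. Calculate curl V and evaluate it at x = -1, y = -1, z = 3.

(12, -86, 2)

(∇×V)₁ = ∂V₃/∂y − ∂V₂/∂z = 4*z
(∇×V)₂ = ∂V₁/∂z − ∂V₃/∂x = 4*x*y + 24*x*z - 6*z
(∇×V)₃ = ∂V₂/∂x − ∂V₁/∂y = -4*x*z - 6*y^2 - 4
∇×V = (4*z, 4*x*y + 24*x*z - 6*z, -4*x*z - 6*y^2 - 4)
At (-1, -1, 3): (12, -86, 2).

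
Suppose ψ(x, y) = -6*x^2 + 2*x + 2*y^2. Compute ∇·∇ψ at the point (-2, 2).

-8

∂²ψ/∂x² = -12
∂²ψ/∂y² = 4
∇²ψ = -8
At (-2, 2): -8.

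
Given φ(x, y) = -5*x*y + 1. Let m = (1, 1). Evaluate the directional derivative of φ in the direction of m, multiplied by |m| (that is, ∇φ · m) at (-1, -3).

∂φ/∂x = -5*y
∂φ/∂y = -5*x
∇φ at (-1, -3) = (15, 5)
∇φ · m = (15)(1) + (5)(1) = 20

20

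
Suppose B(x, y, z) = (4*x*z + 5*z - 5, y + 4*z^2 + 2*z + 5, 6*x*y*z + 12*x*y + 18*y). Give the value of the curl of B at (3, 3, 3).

(82, -73, 0)

(∇×B)₁ = ∂B₃/∂y − ∂B₂/∂z = 6*x*z + 12*x - 8*z + 16
(∇×B)₂ = ∂B₁/∂z − ∂B₃/∂x = 4*x - 6*y*z - 12*y + 5
(∇×B)₃ = ∂B₂/∂x − ∂B₁/∂y = 0
∇×B = (6*x*z + 12*x - 8*z + 16, 4*x - 6*y*z - 12*y + 5, 0)
At (3, 3, 3): (82, -73, 0).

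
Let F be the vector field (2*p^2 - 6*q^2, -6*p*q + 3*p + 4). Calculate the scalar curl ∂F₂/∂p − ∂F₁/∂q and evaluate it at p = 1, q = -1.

∂F₂/∂p = -6*q + 3
∂F₁/∂q = -12*q
Scalar curl = 6*q + 3
At (1, -1): -3.

-3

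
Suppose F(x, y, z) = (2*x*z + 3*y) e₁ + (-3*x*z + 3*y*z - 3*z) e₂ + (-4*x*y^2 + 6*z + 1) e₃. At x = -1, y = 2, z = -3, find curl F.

(10, 14, 6)

(∇×F)₁ = ∂F₃/∂y − ∂F₂/∂z = -8*x*y + 3*x - 3*y + 3
(∇×F)₂ = ∂F₁/∂z − ∂F₃/∂x = 2*x + 4*y^2
(∇×F)₃ = ∂F₂/∂x − ∂F₁/∂y = -3*z - 3
∇×F = (-8*x*y + 3*x - 3*y + 3, 2*x + 4*y^2, -3*z - 3)
At (-1, 2, -3): (10, 14, 6).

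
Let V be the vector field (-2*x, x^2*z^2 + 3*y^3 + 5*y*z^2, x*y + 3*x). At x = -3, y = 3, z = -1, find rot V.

(45, -6, -6)

(∇×V)₁ = ∂V₃/∂y − ∂V₂/∂z = -2*x^2*z + x - 10*y*z
(∇×V)₂ = ∂V₁/∂z − ∂V₃/∂x = -y - 3
(∇×V)₃ = ∂V₂/∂x − ∂V₁/∂y = 2*x*z^2
∇×V = (-2*x^2*z + x - 10*y*z, -y - 3, 2*x*z^2)
At (-3, 3, -1): (45, -6, -6).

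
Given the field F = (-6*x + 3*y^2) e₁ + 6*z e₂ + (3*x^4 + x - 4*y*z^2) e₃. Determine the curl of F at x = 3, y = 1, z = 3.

(∇×F)₁ = ∂F₃/∂y − ∂F₂/∂z = -4*z^2 - 6
(∇×F)₂ = ∂F₁/∂z − ∂F₃/∂x = -12*x^3 - 1
(∇×F)₃ = ∂F₂/∂x − ∂F₁/∂y = -6*y
∇×F = (-4*z^2 - 6, -12*x^3 - 1, -6*y)
At (3, 1, 3): (-42, -325, -6).

(-42, -325, -6)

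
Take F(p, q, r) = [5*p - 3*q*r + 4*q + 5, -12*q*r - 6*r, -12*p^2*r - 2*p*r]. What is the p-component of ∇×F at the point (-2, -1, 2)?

(∇×F)_1 = ∂F₃/∂q − ∂F₂/∂r
= 0 − (-12*q - 6)
= 12*q + 6
At (-2, -1, 2): -6.

-6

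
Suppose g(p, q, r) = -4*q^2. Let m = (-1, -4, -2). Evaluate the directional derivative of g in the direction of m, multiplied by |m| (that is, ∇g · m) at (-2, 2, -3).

64

∂g/∂p = 0
∂g/∂q = -8*q
∂g/∂r = 0
∇g at (-2, 2, -3) = (0, -16, 0)
∇g · m = (0)(-1) + (-16)(-4) + (0)(-2) = 64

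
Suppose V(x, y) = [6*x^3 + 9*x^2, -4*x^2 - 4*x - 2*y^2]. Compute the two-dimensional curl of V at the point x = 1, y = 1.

-12

∂V₂/∂x = -8*x - 4
∂V₁/∂y = 0
Scalar curl = -8*x - 4
At (1, 1): -12.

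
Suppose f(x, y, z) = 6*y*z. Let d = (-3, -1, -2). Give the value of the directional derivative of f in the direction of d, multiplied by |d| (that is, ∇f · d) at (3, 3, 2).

-48

∂f/∂x = 0
∂f/∂y = 6*z
∂f/∂z = 6*y
∇f at (3, 3, 2) = (0, 12, 18)
∇f · d = (0)(-3) + (12)(-1) + (18)(-2) = -48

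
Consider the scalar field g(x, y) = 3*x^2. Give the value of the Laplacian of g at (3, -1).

6

∂²g/∂x² = 6
∂²g/∂y² = 0
∇²g = 6
At (3, -1): 6.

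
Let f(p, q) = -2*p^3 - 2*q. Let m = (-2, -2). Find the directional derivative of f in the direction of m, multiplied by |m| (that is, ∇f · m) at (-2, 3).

∂f/∂p = -6*p^2
∂f/∂q = -2
∇f at (-2, 3) = (-24, -2)
∇f · m = (-24)(-2) + (-2)(-2) = 52

52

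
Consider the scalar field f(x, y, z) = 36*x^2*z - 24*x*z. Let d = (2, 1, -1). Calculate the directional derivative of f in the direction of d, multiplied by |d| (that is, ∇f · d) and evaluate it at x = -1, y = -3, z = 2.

-444

∂f/∂x = 72*x*z - 24*z
∂f/∂y = 0
∂f/∂z = 36*x^2 - 24*x
∇f at (-1, -3, 2) = (-192, 0, 60)
∇f · d = (-192)(2) + (0)(1) + (60)(-1) = -444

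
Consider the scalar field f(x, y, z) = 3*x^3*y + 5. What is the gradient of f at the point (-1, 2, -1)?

∂f/∂x = 9*x^2*y
∂f/∂y = 3*x^3
∂f/∂z = 0
∇f = (9*x^2*y, 3*x^3, 0)
At (-1, 2, -1): (18, -3, 0).

(18, -3, 0)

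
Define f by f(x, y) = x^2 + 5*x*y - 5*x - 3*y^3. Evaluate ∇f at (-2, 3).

(6, -91)

∂f/∂x = 2*x + 5*y - 5
∂f/∂y = 5*x - 9*y^2
∇f = (2*x + 5*y - 5, 5*x - 9*y^2)
At (-2, 3): (6, -91).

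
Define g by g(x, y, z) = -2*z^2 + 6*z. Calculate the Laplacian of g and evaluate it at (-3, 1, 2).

-4

∂²g/∂x² = 0
∂²g/∂y² = 0
∂²g/∂z² = -4
∇²g = -4
At (-3, 1, 2): -4.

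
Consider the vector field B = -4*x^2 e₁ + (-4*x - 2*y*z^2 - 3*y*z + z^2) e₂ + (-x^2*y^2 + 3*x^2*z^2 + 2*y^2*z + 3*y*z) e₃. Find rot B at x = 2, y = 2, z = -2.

(-44, -32, -4)

(∇×B)₁ = ∂B₃/∂y − ∂B₂/∂z = -2*x^2*y + 8*y*z + 3*y + z
(∇×B)₂ = ∂B₁/∂z − ∂B₃/∂x = 2*x*y^2 - 6*x*z^2
(∇×B)₃ = ∂B₂/∂x − ∂B₁/∂y = -4
∇×B = (-2*x^2*y + 8*y*z + 3*y + z, 2*x*y^2 - 6*x*z^2, -4)
At (2, 2, -2): (-44, -32, -4).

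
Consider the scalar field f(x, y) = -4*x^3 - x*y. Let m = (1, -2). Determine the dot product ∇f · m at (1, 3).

∂f/∂x = -12*x^2 - y
∂f/∂y = -x
∇f at (1, 3) = (-15, -1)
∇f · m = (-15)(1) + (-1)(-2) = -13

-13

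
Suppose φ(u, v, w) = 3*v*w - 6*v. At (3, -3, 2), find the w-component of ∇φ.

(∇φ)_3 = ∂φ/∂w = 3*v
At (3, -3, 2): -9.

-9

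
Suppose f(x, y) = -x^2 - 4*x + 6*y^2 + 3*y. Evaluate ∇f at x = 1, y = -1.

∂f/∂x = -2*x - 4
∂f/∂y = 12*y + 3
∇f = (-2*x - 4, 12*y + 3)
At (1, -1): (-6, -9).

(-6, -9)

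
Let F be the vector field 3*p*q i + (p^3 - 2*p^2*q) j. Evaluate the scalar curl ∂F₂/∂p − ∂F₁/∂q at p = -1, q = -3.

∂F₂/∂p = 3*p^2 - 4*p*q
∂F₁/∂q = 3*p
Scalar curl = 3*p^2 - 4*p*q - 3*p
At (-1, -3): -6.

-6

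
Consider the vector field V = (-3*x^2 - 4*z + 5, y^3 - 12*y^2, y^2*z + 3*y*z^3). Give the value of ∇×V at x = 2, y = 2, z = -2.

(∇×V)₁ = ∂V₃/∂y − ∂V₂/∂z = 2*y*z + 3*z^3
(∇×V)₂ = ∂V₁/∂z − ∂V₃/∂x = -4
(∇×V)₃ = ∂V₂/∂x − ∂V₁/∂y = 0
∇×V = (2*y*z + 3*z^3, -4, 0)
At (2, 2, -2): (-32, -4, 0).

(-32, -4, 0)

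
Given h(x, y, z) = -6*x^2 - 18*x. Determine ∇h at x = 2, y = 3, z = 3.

∂h/∂x = -12*x - 18
∂h/∂y = 0
∂h/∂z = 0
∇h = (-12*x - 18, 0, 0)
At (2, 3, 3): (-42, 0, 0).

(-42, 0, 0)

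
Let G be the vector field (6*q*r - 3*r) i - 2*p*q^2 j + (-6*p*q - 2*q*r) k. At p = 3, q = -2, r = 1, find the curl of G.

(-20, -27, -14)

(∇×G)₁ = ∂G₃/∂q − ∂G₂/∂r = -6*p - 2*r
(∇×G)₂ = ∂G₁/∂r − ∂G₃/∂p = 12*q - 3
(∇×G)₃ = ∂G₂/∂p − ∂G₁/∂q = -2*q^2 - 6*r
∇×G = (-6*p - 2*r, 12*q - 3, -2*q^2 - 6*r)
At (3, -2, 1): (-20, -27, -14).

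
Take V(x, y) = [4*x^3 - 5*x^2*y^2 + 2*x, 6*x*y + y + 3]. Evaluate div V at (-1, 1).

∂V₁/∂x = 12*x^2 - 10*x*y^2 + 2
∂V₂/∂y = 6*x + 1
∇·V = 12*x^2 - 10*x*y^2 + 6*x + 3
At (-1, 1): 19.

19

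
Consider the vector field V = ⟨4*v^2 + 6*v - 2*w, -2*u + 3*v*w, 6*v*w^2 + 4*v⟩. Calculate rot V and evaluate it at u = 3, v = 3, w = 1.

(1, -2, -32)

(∇×V)₁ = ∂V₃/∂v − ∂V₂/∂w = -3*v + 6*w^2 + 4
(∇×V)₂ = ∂V₁/∂w − ∂V₃/∂u = -2
(∇×V)₃ = ∂V₂/∂u − ∂V₁/∂v = -8*v - 8
∇×V = (-3*v + 6*w^2 + 4, -2, -8*v - 8)
At (3, 3, 1): (1, -2, -32).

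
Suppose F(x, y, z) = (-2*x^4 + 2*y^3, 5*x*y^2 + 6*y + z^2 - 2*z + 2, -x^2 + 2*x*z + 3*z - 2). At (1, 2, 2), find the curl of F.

(∇×F)₁ = ∂F₃/∂y − ∂F₂/∂z = -2*z + 2
(∇×F)₂ = ∂F₁/∂z − ∂F₃/∂x = 2*x - 2*z
(∇×F)₃ = ∂F₂/∂x − ∂F₁/∂y = -y^2
∇×F = (-2*z + 2, 2*x - 2*z, -y^2)
At (1, 2, 2): (-2, -2, -4).

(-2, -2, -4)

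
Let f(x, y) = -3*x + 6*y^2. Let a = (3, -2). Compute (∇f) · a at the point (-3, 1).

∂f/∂x = -3
∂f/∂y = 12*y
∇f at (-3, 1) = (-3, 12)
∇f · a = (-3)(3) + (12)(-2) = -33

-33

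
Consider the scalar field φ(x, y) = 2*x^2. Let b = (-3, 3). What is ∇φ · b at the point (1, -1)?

-12

∂φ/∂x = 4*x
∂φ/∂y = 0
∇φ at (1, -1) = (4, 0)
∇φ · b = (4)(-3) + (0)(3) = -12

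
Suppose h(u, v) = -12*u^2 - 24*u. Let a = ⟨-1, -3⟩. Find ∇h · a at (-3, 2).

-48

∂h/∂u = -24*u - 24
∂h/∂v = 0
∇h at (-3, 2) = (48, 0)
∇h · a = (48)(-1) + (0)(-3) = -48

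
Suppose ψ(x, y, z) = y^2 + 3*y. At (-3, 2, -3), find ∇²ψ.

2

∂²ψ/∂x² = 0
∂²ψ/∂y² = 2
∂²ψ/∂z² = 0
∇²ψ = 2
At (-3, 2, -3): 2.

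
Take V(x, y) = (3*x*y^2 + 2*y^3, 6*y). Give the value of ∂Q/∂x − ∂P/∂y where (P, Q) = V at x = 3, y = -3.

∂V₂/∂x = 0
∂V₁/∂y = 6*x*y + 6*y^2
Scalar curl = -6*x*y - 6*y^2
At (3, -3): 0.

0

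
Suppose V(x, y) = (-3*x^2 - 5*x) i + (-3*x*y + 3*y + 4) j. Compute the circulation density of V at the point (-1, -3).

9

∂V₂/∂x = -3*y
∂V₁/∂y = 0
Scalar curl = -3*y
At (-1, -3): 9.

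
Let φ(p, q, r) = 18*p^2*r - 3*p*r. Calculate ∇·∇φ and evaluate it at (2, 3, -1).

∂²φ/∂p² = 36*r
∂²φ/∂q² = 0
∂²φ/∂r² = 0
∇²φ = 36*r
At (2, 3, -1): -36.

-36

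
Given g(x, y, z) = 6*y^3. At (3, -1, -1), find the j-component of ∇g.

18

(∇g)_2 = ∂g/∂y = 18*y^2
At (3, -1, -1): 18.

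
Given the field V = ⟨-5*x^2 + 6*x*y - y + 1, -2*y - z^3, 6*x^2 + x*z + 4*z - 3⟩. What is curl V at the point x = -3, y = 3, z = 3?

(∇×V)₁ = ∂V₃/∂y − ∂V₂/∂z = 3*z^2
(∇×V)₂ = ∂V₁/∂z − ∂V₃/∂x = -12*x - z
(∇×V)₃ = ∂V₂/∂x − ∂V₁/∂y = -6*x + 1
∇×V = (3*z^2, -12*x - z, -6*x + 1)
At (-3, 3, 3): (27, 33, 19).

(27, 33, 19)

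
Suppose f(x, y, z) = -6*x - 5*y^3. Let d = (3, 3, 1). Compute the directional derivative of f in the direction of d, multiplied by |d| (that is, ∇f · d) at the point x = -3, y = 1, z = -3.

∂f/∂x = -6
∂f/∂y = -15*y^2
∂f/∂z = 0
∇f at (-3, 1, -3) = (-6, -15, 0)
∇f · d = (-6)(3) + (-15)(3) + (0)(1) = -63

-63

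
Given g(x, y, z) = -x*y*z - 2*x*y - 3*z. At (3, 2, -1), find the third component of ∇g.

-9

(∇g)_3 = ∂g/∂z = -x*y - 3
At (3, 2, -1): -9.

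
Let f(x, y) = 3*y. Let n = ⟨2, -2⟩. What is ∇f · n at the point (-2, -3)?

-6

∂f/∂x = 0
∂f/∂y = 3
∇f at (-2, -3) = (0, 3)
∇f · n = (0)(2) + (3)(-2) = -6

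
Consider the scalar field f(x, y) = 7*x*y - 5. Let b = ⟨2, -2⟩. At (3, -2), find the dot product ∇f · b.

-70

∂f/∂x = 7*y
∂f/∂y = 7*x
∇f at (3, -2) = (-14, 21)
∇f · b = (-14)(2) + (21)(-2) = -70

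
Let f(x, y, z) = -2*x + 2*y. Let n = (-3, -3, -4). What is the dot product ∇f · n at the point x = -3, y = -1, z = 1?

∂f/∂x = -2
∂f/∂y = 2
∂f/∂z = 0
∇f at (-3, -1, 1) = (-2, 2, 0)
∇f · n = (-2)(-3) + (2)(-3) + (0)(-4) = 0

0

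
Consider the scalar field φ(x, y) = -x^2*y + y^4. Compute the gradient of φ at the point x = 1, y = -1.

(2, -5)

∂φ/∂x = -2*x*y
∂φ/∂y = -x^2 + 4*y^3
∇φ = (-2*x*y, -x^2 + 4*y^3)
At (1, -1): (2, -5).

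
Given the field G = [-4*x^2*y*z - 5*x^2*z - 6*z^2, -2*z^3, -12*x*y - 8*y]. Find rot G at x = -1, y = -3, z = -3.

(58, 7, -12)

(∇×G)₁ = ∂G₃/∂y − ∂G₂/∂z = -12*x + 6*z^2 - 8
(∇×G)₂ = ∂G₁/∂z − ∂G₃/∂x = -4*x^2*y - 5*x^2 + 12*y - 12*z
(∇×G)₃ = ∂G₂/∂x − ∂G₁/∂y = 4*x^2*z
∇×G = (-12*x + 6*z^2 - 8, -4*x^2*y - 5*x^2 + 12*y - 12*z, 4*x^2*z)
At (-1, -3, -3): (58, 7, -12).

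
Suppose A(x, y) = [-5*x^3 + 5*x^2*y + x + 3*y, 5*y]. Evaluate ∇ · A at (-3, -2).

∂A₁/∂x = -15*x^2 + 10*x*y + 1
∂A₂/∂y = 5
∇·A = -15*x^2 + 10*x*y + 6
At (-3, -2): -69.

-69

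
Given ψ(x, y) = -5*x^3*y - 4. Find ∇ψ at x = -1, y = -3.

(45, 5)

∂ψ/∂x = -15*x^2*y
∂ψ/∂y = -5*x^3
∇ψ = (-15*x^2*y, -5*x^3)
At (-1, -3): (45, 5).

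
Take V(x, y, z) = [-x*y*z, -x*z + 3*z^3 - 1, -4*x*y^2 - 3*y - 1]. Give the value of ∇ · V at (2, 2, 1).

∂V₁/∂x = -y*z
∂V₂/∂y = 0
∂V₃/∂z = 0
∇·V = -y*z
At (2, 2, 1): -2.

-2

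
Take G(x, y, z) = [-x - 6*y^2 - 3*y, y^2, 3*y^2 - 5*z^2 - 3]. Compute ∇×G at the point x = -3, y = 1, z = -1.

(6, 0, 15)

(∇×G)₁ = ∂G₃/∂y − ∂G₂/∂z = 6*y
(∇×G)₂ = ∂G₁/∂z − ∂G₃/∂x = 0
(∇×G)₃ = ∂G₂/∂x − ∂G₁/∂y = 12*y + 3
∇×G = (6*y, 0, 12*y + 3)
At (-3, 1, -1): (6, 0, 15).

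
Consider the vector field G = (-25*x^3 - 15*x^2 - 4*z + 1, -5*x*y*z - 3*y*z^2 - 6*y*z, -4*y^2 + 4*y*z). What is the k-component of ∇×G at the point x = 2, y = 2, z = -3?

30

(∇×G)_3 = ∂G₂/∂x − ∂G₁/∂y
= -5*y*z − (0)
= -5*y*z
At (2, 2, -3): 30.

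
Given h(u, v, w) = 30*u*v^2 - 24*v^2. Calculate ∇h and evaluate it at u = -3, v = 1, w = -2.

(30, -228, 0)

∂h/∂u = 30*v^2
∂h/∂v = 60*u*v - 48*v
∂h/∂w = 0
∇h = (30*v^2, 60*u*v - 48*v, 0)
At (-3, 1, -2): (30, -228, 0).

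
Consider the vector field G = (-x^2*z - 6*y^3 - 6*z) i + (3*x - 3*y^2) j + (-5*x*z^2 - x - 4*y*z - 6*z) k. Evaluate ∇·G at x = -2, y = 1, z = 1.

8

∂G₁/∂x = -2*x*z
∂G₂/∂y = -6*y
∂G₃/∂z = -10*x*z - 4*y - 6
∇·G = -12*x*z - 10*y - 6
At (-2, 1, 1): 8.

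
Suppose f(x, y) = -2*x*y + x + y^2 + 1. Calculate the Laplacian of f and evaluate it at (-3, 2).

∂²f/∂x² = 0
∂²f/∂y² = 2
∇²f = 2
At (-3, 2): 2.

2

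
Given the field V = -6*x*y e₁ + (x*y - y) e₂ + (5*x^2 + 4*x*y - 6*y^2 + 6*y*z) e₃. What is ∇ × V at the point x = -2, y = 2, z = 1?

(∇×V)₁ = ∂V₃/∂y − ∂V₂/∂z = 4*x - 12*y + 6*z
(∇×V)₂ = ∂V₁/∂z − ∂V₃/∂x = -10*x - 4*y
(∇×V)₃ = ∂V₂/∂x − ∂V₁/∂y = 6*x + y
∇×V = (4*x - 12*y + 6*z, -10*x - 4*y, 6*x + y)
At (-2, 2, 1): (-26, 12, -10).

(-26, 12, -10)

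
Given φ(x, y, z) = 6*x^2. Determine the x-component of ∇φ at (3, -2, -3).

36

(∇φ)_1 = ∂φ/∂x = 12*x
At (3, -2, -3): 36.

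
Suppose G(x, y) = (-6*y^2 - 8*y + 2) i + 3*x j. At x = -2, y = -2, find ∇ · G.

0

∂G₁/∂x = 0
∂G₂/∂y = 0
∇·G = 0
At (-2, -2): 0.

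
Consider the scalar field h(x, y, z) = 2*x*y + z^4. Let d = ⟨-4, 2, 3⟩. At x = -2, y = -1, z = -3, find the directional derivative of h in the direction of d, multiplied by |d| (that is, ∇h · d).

-324

∂h/∂x = 2*y
∂h/∂y = 2*x
∂h/∂z = 4*z^3
∇h at (-2, -1, -3) = (-2, -4, -108)
∇h · d = (-2)(-4) + (-4)(2) + (-108)(3) = -324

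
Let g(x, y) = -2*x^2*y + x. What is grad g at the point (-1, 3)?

(13, -2)

∂g/∂x = -4*x*y + 1
∂g/∂y = -2*x^2
∇g = (-4*x*y + 1, -2*x^2)
At (-1, 3): (13, -2).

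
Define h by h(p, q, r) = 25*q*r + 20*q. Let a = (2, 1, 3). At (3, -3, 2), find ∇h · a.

-155

∂h/∂p = 0
∂h/∂q = 25*r + 20
∂h/∂r = 25*q
∇h at (3, -3, 2) = (0, 70, -75)
∇h · a = (0)(2) + (70)(1) + (-75)(3) = -155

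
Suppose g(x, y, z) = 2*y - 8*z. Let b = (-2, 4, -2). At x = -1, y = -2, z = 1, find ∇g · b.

24

∂g/∂x = 0
∂g/∂y = 2
∂g/∂z = -8
∇g at (-1, -2, 1) = (0, 2, -8)
∇g · b = (0)(-2) + (2)(4) + (-8)(-2) = 24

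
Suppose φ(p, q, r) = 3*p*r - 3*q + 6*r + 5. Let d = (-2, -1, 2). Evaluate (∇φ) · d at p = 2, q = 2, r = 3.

9

∂φ/∂p = 3*r
∂φ/∂q = -3
∂φ/∂r = 3*p + 6
∇φ at (2, 2, 3) = (9, -3, 12)
∇φ · d = (9)(-2) + (-3)(-1) + (12)(2) = 9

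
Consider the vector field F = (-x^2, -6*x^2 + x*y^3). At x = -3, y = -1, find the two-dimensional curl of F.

∂F₂/∂x = -12*x + y^3
∂F₁/∂y = 0
Scalar curl = -12*x + y^3
At (-3, -1): 35.

35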